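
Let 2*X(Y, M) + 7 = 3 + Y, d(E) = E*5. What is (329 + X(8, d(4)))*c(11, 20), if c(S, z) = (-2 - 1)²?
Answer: 2979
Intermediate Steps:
d(E) = 5*E
X(Y, M) = -2 + Y/2 (X(Y, M) = -7/2 + (3 + Y)/2 = -7/2 + (3/2 + Y/2) = -2 + Y/2)
c(S, z) = 9 (c(S, z) = (-3)² = 9)
(329 + X(8, d(4)))*c(11, 20) = (329 + (-2 + (½)*8))*9 = (329 + (-2 + 4))*9 = (329 + 2)*9 = 331*9 = 2979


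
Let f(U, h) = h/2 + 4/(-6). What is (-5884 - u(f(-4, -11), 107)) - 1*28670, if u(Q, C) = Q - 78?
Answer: -206819/6 ≈ -34470.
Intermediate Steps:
f(U, h) = -2/3 + h/2 (f(U, h) = h*(1/2) + 4*(-1/6) = h/2 - 2/3 = -2/3 + h/2)
u(Q, C) = -78 + Q
(-5884 - u(f(-4, -11), 107)) - 1*28670 = (-5884 - (-78 + (-2/3 + (1/2)*(-11)))) - 1*28670 = (-5884 - (-78 + (-2/3 - 11/2))) - 28670 = (-5884 - (-78 - 37/6)) - 28670 = (-5884 - 1*(-505/6)) - 28670 = (-5884 + 505/6) - 28670 = -34799/6 - 28670 = -206819/6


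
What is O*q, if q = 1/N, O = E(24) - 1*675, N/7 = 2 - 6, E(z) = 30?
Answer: 645/28 ≈ 23.036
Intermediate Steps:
N = -28 (N = 7*(2 - 6) = 7*(-4) = -28)
O = -645 (O = 30 - 1*675 = 30 - 675 = -645)
q = -1/28 (q = 1/(-28) = -1/28 ≈ -0.035714)
O*q = -645*(-1/28) = 645/28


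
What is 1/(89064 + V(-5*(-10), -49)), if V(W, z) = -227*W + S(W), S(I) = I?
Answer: 1/77764 ≈ 1.2859e-5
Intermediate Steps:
V(W, z) = -226*W (V(W, z) = -227*W + W = -226*W)
1/(89064 + V(-5*(-10), -49)) = 1/(89064 - (-1130)*(-10)) = 1/(89064 - 226*50) = 1/(89064 - 11300) = 1/77764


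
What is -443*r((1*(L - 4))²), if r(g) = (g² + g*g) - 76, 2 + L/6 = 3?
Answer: 19492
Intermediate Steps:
L = 6 (L = -12 + 6*3 = -12 + 18 = 6)
r(g) = -76 + 2*g² (r(g) = (g² + g²) - 76 = 2*g² - 76 = -76 + 2*g²)
-443*r((1*(L - 4))²) = -443*(-76 + 2*((1*(6 - 4))²)²) = -443*(-76 + 2*((1*2)²)²) = -443*(-76 + 2*(2²)²) = -443*(-76 + 2*4²) = -443*(-76 + 2*16) = -443*(-76 + 32) = -443*(-44) = 19492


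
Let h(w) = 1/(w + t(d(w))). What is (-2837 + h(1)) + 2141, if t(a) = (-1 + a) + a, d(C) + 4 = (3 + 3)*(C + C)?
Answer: -11135/16 ≈ -695.94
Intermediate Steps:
d(C) = -4 + 12*C (d(C) = -4 + (3 + 3)*(C + C) = -4 + 6*(2*C) = -4 + 12*C)
t(a) = -1 + 2*a
h(w) = 1/(-9 + 25*w) (h(w) = 1/(w + (-1 + 2*(-4 + 12*w))) = 1/(w + (-1 + (-8 + 24*w))) = 1/(w + (-9 + 24*w)) = 1/(-9 + 25*w))
(-2837 + h(1)) + 2141 = (-2837 + 1/(-9 + 25*1)) + 2141 = (-2837 + 1/(-9 + 25)) + 2141 = (-2837 + 1/16) + 2141 = -45391/16 + 2141 = -11135/16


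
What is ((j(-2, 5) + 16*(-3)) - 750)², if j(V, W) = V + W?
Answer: 632025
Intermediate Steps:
((j(-2, 5) + 16*(-3)) - 750)² = (((-2 + 5) + 16*(-3)) - 750)² = ((3 - 48) - 750)² = (-45 - 750)² = (-795)² = 632025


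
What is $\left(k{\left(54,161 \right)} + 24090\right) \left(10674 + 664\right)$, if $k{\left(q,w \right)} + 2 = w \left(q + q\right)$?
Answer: $470254888$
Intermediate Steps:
$k{\left(q,w \right)} = -2 + 2 q w$ ($k{\left(q,w \right)} = -2 + w \left(q + q\right) = -2 + w 2 q = -2 + 2 q w$)
$\left(k{\left(54,161 \right)} + 24090\right) \left(10674 + 664\right) = \left(\left(-2 + 2 \cdot 54 \cdot 161\right) + 24090\right) \left(10674 + 664\right) = \left(\left(-2 + 17388\right) + 24090\right) 11338 = \left(17386 + 24090\right) 11338 = 41476 \cdot 11338 = 470254888$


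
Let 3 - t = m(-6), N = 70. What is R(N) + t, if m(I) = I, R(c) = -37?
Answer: -28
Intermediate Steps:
t = 9 (t = 3 - 1*(-6) = 3 + 6 = 9)
R(N) + t = -37 + 9 = -28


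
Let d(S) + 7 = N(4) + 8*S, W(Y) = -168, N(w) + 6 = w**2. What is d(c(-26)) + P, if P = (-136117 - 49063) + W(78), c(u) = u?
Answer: -185553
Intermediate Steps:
N(w) = -6 + w**2
d(S) = 3 + 8*S (d(S) = -7 + ((-6 + 4**2) + 8*S) = -7 + ((-6 + 16) + 8*S) = -7 + (10 + 8*S) = 3 + 8*S)
P = -185348 (P = (-136117 - 49063) - 168 = -185180 - 168 = -185348)
d(c(-26)) + P = (3 + 8*(-26)) - 185348 = (3 - 208) - 185348 = -205 - 185348 = -185553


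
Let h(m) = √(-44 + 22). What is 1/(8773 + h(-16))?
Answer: 8773/76965551 - I*√22/76965551 ≈ 0.00011399 - 6.0942e-8*I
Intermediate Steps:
h(m) = I*√22 (h(m) = √(-22) = I*√22)
1/(8773 + h(-16)) = 1/(8773 + I*√22)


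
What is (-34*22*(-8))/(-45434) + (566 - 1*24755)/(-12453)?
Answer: 170747379/94298267 ≈ 1.8107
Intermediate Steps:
(-34*22*(-8))/(-45434) + (566 - 1*24755)/(-12453) = -748*(-8)*(-1/45434) + (566 - 24755)*(-1/12453) = 5984*(-1/45434) - 24189*(-1/12453) = -2992/22717 + 8063/4151 = 170747379/94298267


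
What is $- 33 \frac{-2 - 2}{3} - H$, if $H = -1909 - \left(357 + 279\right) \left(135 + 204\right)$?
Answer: $217557$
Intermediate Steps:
$H = -217513$ ($H = -1909 - 636 \cdot 339 = -1909 - 215604 = -217513$)
$- 33 \frac{-2 - 2}{3} - H = - 33 \frac{-2 - 2}{3} - -217513 = - 33 \left(\left(-4\right) \frac{1}{3}\right) + 217513 = \left(-33\right) \left(- \frac{4}{3}\right) + 217513 = 44 + 217513 = 217557$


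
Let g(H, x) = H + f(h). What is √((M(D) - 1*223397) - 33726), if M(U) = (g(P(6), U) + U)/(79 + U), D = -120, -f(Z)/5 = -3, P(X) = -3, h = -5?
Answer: 29*I*√513935/41 ≈ 507.07*I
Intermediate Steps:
f(Z) = 15 (f(Z) = -5*(-3) = 15)
g(H, x) = 15 + H (g(H, x) = H + 15 = 15 + H)
M(U) = (12 + U)/(79 + U) (M(U) = ((15 - 3) + U)/(79 + U) = (12 + U)/(79 + U))
√((M(D) - 1*223397) - 33726) = √(((12 - 120)/(79 - 120) - 1*223397) - 33726) = √((-108/(-41) - 223397) - 33726) = √((-1/41*(-108) - 223397) - 33726) = √((108/41 - 223397) - 33726) = √(-9159169/41 - 33726) = √(-10541935/41) = 29*I*√513935/41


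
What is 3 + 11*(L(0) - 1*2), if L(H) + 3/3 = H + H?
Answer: -30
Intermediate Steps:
L(H) = -1 + 2*H (L(H) = -1 + (H + H) = -1 + 2*H)
3 + 11*(L(0) - 1*2) = 3 + 11*((-1 + 2*0) - 1*2) = 3 + 11*((-1 + 0) - 2) = 3 + 11*(-1 - 2) = 3 + 11*(-3) = 3 - 33 = -30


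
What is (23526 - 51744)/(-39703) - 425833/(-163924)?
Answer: 21532455031/6508274572 ≈ 3.3085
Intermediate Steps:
(23526 - 51744)/(-39703) - 425833/(-163924) = -28218*(-1/39703) - 425833*(-1/163924) = 28218/39703 + 425833/163924 = 21532455031/6508274572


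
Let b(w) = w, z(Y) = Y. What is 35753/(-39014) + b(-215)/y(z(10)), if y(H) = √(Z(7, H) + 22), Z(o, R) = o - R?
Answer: -35753/39014 - 215*√19/19 ≈ -50.241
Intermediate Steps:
y(H) = √(29 - H) (y(H) = √((7 - H) + 22) = √(29 - H))
35753/(-39014) + b(-215)/y(z(10)) = 35753/(-39014) - 215/√(29 - 1*10) = 35753*(-1/39014) - 215/√(29 - 10) = -35753/39014 - 215*√19/19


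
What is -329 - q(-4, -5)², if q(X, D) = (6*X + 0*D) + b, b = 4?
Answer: -729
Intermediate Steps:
q(X, D) = 4 + 6*X (q(X, D) = (6*X + 0*D) + 4 = (6*X + 0) + 4 = 6*X + 4 = 4 + 6*X)
-329 - q(-4, -5)² = -329 - (4 + 6*(-4))² = -329 - (4 - 24)² = -329 - 1*(-20)² = -329 - 1*400 = -329 - 400 = -729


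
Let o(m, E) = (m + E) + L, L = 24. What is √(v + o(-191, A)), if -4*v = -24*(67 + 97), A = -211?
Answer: √606 ≈ 24.617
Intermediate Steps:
v = 984 (v = -(-6)*(67 + 97) = -(-6)*164 = -¼*(-3936) = 984)
o(m, E) = 24 + E + m (o(m, E) = (m + E) + 24 = (E + m) + 24 = 24 + E + m)
√(v + o(-191, A)) = √(984 + (24 - 211 - 191)) = √(984 - 378) = √606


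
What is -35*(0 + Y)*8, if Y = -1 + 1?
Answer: 0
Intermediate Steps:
Y = 0
-35*(0 + Y)*8 = -35*(0 + 0)*8 = -0*8 = -35*0 = 0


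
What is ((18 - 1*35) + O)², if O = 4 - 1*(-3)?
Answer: 100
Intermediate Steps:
O = 7 (O = 4 + 3 = 7)
((18 - 1*35) + O)² = ((18 - 1*35) + 7)² = ((18 - 35) + 7)² = (-17 + 7)² = (-10)² = 100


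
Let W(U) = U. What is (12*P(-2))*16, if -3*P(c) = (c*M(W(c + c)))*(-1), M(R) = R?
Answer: 512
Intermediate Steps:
P(c) = 2*c**2/3 (P(c) = -c*(c + c)*(-1)/3 = -c*(2*c)*(-1)/3 = -2*c**2*(-1)/3 = -(-2)*c**2/3 = 2*c**2/3)
(12*P(-2))*16 = (12*((2/3)*(-2)**2))*16 = (12*((2/3)*4))*16 = (12*(8/3))*16 = 32*16 = 512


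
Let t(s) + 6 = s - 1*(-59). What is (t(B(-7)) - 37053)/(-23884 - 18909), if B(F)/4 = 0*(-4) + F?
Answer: 37028/42793 ≈ 0.86528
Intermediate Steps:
B(F) = 4*F (B(F) = 4*(0*(-4) + F) = 4*(0 + F) = 4*F)
t(s) = 53 + s (t(s) = -6 + (s - 1*(-59)) = -6 + (s + 59) = -6 + (59 + s) = 53 + s)
(t(B(-7)) - 37053)/(-23884 - 18909) = ((53 + 4*(-7)) - 37053)/(-23884 - 18909) = ((53 - 28) - 37053)/(-42793) = (25 - 37053)*(-1/42793) = -37028*(-1/42793) = 37028/42793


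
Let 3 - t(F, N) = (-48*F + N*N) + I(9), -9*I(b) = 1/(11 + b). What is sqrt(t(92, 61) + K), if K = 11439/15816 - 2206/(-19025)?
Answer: sqrt(632737185840589394)/30089940 ≈ 26.436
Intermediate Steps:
I(b) = -1/(9*(11 + b))
t(F, N) = 541/180 - N**2 + 48*F (t(F, N) = 3 - ((-48*F + N*N) - 1/(99 + 9*9)) = 3 - ((-48*F + N**2) - 1/(99 + 81)) = 3 - ((N**2 - 48*F) - 1/180) = 3 - (-1/180 + N**2 - 48*F) = 3 + (1/180 - N**2 + 48*F) = 541/180 - N**2 + 48*F)
K = 84172357/100299800 (K = 11439*(1/15816) - 2206*(-1/19025) = 3813/5272 + 2206/19025 = 84172357/100299800 ≈ 0.83921)
sqrt(t(92, 61) + K) = sqrt((541/180 - 1*61**2 + 48*92) + 84172357/100299800) = sqrt((541/180 - 1*3721 + 4416) + 84172357/100299800) = sqrt((541/180 - 3721 + 4416) + 84172357/100299800) = sqrt(125641/180 + 84172357/100299800) = sqrt(630845909803/902698200) = sqrt(632737185840589394)/30089940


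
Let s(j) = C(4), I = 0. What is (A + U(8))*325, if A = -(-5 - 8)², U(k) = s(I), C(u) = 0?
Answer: -54925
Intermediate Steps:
s(j) = 0
U(k) = 0
A = -169 (A = -1*(-13)² = -1*169 = -169)
(A + U(8))*325 = (-169 + 0)*325 = -169*325 = -54925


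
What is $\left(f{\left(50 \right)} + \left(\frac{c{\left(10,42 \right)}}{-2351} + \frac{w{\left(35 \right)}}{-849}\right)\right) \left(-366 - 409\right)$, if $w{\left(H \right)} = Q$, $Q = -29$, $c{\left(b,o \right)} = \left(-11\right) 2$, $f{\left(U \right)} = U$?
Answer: $- \frac{77412275425}{1995999} \approx -38784.0$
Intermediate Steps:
$c{\left(b,o \right)} = -22$
$w{\left(H \right)} = -29$
$\left(f{\left(50 \right)} + \left(\frac{c{\left(10,42 \right)}}{-2351} + \frac{w{\left(35 \right)}}{-849}\right)\right) \left(-366 - 409\right) = \left(50 - \left(- \frac{29}{849} - \frac{22}{2351}\right)\right) \left(-366 - 409\right) = \left(50 - - \frac{86857}{1995999}\right) \left(-775\right) = \left(50 + \left(\frac{22}{2351} + \frac{29}{849}\right)\right) \left(-775\right) = \left(50 + \frac{86857}{1995999}\right) \left(-775\right) = \frac{99886807}{1995999} \left(-775\right) = - \frac{77412275425}{1995999}$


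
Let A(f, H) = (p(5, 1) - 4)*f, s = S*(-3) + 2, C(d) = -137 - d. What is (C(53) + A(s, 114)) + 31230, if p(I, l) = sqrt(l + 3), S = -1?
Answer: 31030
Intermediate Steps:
p(I, l) = sqrt(3 + l)
s = 5 (s = -1*(-3) + 2 = 3 + 2 = 5)
A(f, H) = -2*f (A(f, H) = (sqrt(3 + 1) - 4)*f = (sqrt(4) - 4)*f = (2 - 4)*f = -2*f)
(C(53) + A(s, 114)) + 31230 = ((-137 - 1*53) - 2*5) + 31230 = ((-137 - 53) - 10) + 31230 = (-190 - 10) + 31230 = -200 + 31230 = 31030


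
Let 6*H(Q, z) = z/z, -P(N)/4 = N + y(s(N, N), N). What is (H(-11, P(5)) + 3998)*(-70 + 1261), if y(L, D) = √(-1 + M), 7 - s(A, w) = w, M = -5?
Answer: 9523633/2 ≈ 4.7618e+6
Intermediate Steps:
s(A, w) = 7 - w
y(L, D) = I*√6 (y(L, D) = √(-1 - 5) = √(-6) = I*√6)
P(N) = -4*N - 4*I*√6 (P(N) = -4*(N + I*√6) = -4*N - 4*I*√6)
H(Q, z) = ⅙ (H(Q, z) = (z/z)/6 = (⅙)*1 = ⅙)
(H(-11, P(5)) + 3998)*(-70 + 1261) = (⅙ + 3998)*(-70 + 1261) = (23989/6)*1191 = 9523633/2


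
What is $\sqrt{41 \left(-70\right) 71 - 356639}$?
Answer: $i \sqrt{560409} \approx 748.6 i$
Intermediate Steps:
$\sqrt{41 \left(-70\right) 71 - 356639} = \sqrt{\left(-2870\right) 71 - 356639} = \sqrt{-203770 - 356639} = \sqrt{-560409} = i \sqrt{560409}$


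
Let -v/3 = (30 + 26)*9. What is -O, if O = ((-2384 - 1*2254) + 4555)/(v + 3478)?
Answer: 83/1966 ≈ 0.042218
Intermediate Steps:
v = -1512 (v = -3*(30 + 26)*9 = -168*9 = -3*504 = -1512)
O = -83/1966 (O = ((-2384 - 1*2254) + 4555)/(-1512 + 3478) = ((-2384 - 2254) + 4555)/1966 = (-4638 + 4555)*(1/1966) = -83*1/1966 = -83/1966 ≈ -0.042218)
-O = -1*(-83/1966) = 83/1966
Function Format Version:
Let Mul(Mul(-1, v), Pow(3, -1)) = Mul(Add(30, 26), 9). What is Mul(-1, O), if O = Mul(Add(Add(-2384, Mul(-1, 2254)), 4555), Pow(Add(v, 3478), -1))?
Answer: Rational(83, 1966) ≈ 0.042218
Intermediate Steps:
v = -1512 (v = Mul(-3, Mul(Add(30, 26), 9)) = Mul(-3, Mul(56, 9)) = Mul(-3, 504) = -1512)
O = Rational(-83, 1966) (O = Mul(Add(Add(-2384, Mul(-1, 2254)), 4555), Pow(Add(-1512, 3478), -1)) = Mul(Add(Add(-2384, -2254), 4555), Pow(1966, -1)) = Mul(Add(-4638, 4555), Rational(1, 1966)) = Mul(-83, Rational(1, 1966)) = Rational(-83, 1966) ≈ -0.042218)
Mul(-1, O) = Mul(-1, Rational(-83, 1966)) = Rational(83, 1966)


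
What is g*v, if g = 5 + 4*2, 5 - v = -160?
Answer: 2145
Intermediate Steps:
v = 165 (v = 5 - 1*(-160) = 5 + 160 = 165)
g = 13 (g = 5 + 8 = 13)
g*v = 13*165 = 2145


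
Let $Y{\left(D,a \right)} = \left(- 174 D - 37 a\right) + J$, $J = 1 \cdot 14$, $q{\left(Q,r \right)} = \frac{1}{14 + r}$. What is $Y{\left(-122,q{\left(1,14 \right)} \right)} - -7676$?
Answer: $\frac{809667}{28} \approx 28917.0$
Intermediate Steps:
$J = 14$
$Y{\left(D,a \right)} = 14 - 174 D - 37 a$ ($Y{\left(D,a \right)} = \left(- 174 D - 37 a\right) + 14 = 14 - 174 D - 37 a$)
$Y{\left(-122,q{\left(1,14 \right)} \right)} - -7676 = \left(14 - -21228 - \frac{37}{14 + 14}\right) - -7676 = \left(14 + 21228 - \frac{37}{28}\right) + 7676 = \frac{594739}{28} + 7676 = \frac{809667}{28}$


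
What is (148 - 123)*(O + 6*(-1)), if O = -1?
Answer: -175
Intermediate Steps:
(148 - 123)*(O + 6*(-1)) = (148 - 123)*(-1 + 6*(-1)) = 25*(-1 - 6) = 25*(-7) = -175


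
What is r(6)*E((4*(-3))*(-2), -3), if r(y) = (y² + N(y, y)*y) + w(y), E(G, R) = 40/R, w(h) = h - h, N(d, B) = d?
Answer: -960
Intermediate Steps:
w(h) = 0
r(y) = 2*y² (r(y) = (y² + y*y) + 0 = (y² + y²) + 0 = 2*y² + 0 = 2*y²)
r(6)*E((4*(-3))*(-2), -3) = (2*6²)*(40/(-3)) = (2*36)*(40*(-⅓)) = 72*(-40/3) = -960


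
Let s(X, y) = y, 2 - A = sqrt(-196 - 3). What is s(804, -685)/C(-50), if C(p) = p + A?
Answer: 32880/2503 - 685*I*sqrt(199)/2503 ≈ 13.136 - 3.8606*I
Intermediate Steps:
A = 2 - I*sqrt(199) (A = 2 - sqrt(-196 - 3) = 2 - sqrt(-199) = 2 - I*sqrt(199) ≈ 2.0 - 14.107*I)
C(p) = 2 + p - I*sqrt(199) (C(p) = p + (2 - I*sqrt(199)) = 2 + p - I*sqrt(199))
s(804, -685)/C(-50) = -685/(2 - 50 - I*sqrt(199)) = -685/(-48 - I*sqrt(199))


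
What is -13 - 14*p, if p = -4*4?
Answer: 211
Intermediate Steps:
p = -16
-13 - 14*p = -13 - 14*(-16) = -13 + 224 = 211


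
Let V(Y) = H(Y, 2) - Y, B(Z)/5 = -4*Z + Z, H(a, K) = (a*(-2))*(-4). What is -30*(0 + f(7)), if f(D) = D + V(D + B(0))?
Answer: -1680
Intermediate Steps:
H(a, K) = 8*a (H(a, K) = -2*a*(-4) = 8*a)
B(Z) = -15*Z (B(Z) = 5*(-4*Z + Z) = 5*(-3*Z) = -15*Z)
V(Y) = 7*Y (V(Y) = 8*Y - Y = 7*Y)
f(D) = 8*D (f(D) = D + 7*(D - 15*0) = D + 7*(D + 0) = D + 7*D = 8*D)
-30*(0 + f(7)) = -30*(0 + 8*7) = -30*(0 + 56) = -30*56 = -1680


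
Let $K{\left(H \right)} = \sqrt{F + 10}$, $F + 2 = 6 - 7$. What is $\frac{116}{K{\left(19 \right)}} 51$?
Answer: $\frac{5916 \sqrt{7}}{7} \approx 2236.0$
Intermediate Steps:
$F = -3$ ($F = -2 + \left(6 - 7\right) = -2 - 1 = -3$)
$K{\left(H \right)} = \sqrt{7}$ ($K{\left(H \right)} = \sqrt{-3 + 10} = \sqrt{7}$)
$\frac{116}{K{\left(19 \right)}} 51 = \frac{116}{\sqrt{7}} \cdot 51 = 116 \frac{\sqrt{7}}{7} \cdot 51 = \frac{116 \sqrt{7}}{7} \cdot 51 = \frac{5916 \sqrt{7}}{7}$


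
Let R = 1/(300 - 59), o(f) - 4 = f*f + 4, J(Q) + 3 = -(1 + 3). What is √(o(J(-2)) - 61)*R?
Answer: 2*I/241 ≈ 0.0082988*I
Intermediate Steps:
J(Q) = -7 (J(Q) = -3 - (1 + 3) = -3 - 1*4 = -3 - 4 = -7)
o(f) = 8 + f² (o(f) = 4 + (f*f + 4) = 4 + (f² + 4) = 4 + (4 + f²) = 8 + f²)
R = 1/241 ≈ 0.0041494
√(o(J(-2)) - 61)*R = √((8 + (-7)²) - 61)*(1/241) = √((8 + 49) - 61)*(1/241) = √(57 - 61)*(1/241) = √(-4)*(1/241) = (2*I)*(1/241) = 2*I/241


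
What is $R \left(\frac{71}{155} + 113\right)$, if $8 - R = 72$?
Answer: $- \frac{1125504}{155} \approx -7261.3$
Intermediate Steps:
$R = -64$ ($R = 8 - 72 = -64$)
$R \left(\frac{71}{155} + 113\right) = - 64 \left(\frac{71}{155} + 113\right) = \left(-64\right) \frac{17586}{155} = - \frac{1125504}{155}$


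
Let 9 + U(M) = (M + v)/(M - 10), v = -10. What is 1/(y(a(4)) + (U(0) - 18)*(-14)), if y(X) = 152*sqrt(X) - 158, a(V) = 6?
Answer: -103/48094 + 38*sqrt(6)/24047 ≈ 0.0017291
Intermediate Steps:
U(M) = -8 (U(M) = -9 + (M - 10)/(M - 10) = -9 + (-10 + M)/(-10 + M) = -9 + 1 = -8)
y(X) = -158 + 152*sqrt(X)
1/(y(a(4)) + (U(0) - 18)*(-14)) = 1/((-158 + 152*sqrt(6)) + (-8 - 18)*(-14)) = 1/((-158 + 152*sqrt(6)) - 26*(-14)) = 1/((-158 + 152*sqrt(6)) + 364) = 1/(206 + 152*sqrt(6))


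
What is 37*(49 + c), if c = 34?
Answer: 3071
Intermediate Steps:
37*(49 + c) = 37*(49 + 34) = 37*83 = 3071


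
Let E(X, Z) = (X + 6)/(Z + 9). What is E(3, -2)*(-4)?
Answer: -36/7 ≈ -5.1429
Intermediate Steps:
E(X, Z) = (6 + X)/(9 + Z)
E(3, -2)*(-4) = ((6 + 3)/(9 - 2))*(-4) = (9/7)*(-4) = -36/7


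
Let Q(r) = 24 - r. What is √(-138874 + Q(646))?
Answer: 2*I*√34874 ≈ 373.49*I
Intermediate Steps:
√(-138874 + Q(646)) = √(-138874 + (24 - 1*646)) = √(-138874 + (24 - 646)) = √(-138874 - 622) = √(-139496) = 2*I*√34874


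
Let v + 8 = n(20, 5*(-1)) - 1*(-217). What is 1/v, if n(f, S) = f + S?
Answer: 1/224 ≈ 0.0044643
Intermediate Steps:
n(f, S) = S + f
v = 224 (v = -8 + ((5*(-1) + 20) - 1*(-217)) = -8 + ((-5 + 20) + 217) = -8 + (15 + 217) = -8 + 232 = 224)
1/v = 1/224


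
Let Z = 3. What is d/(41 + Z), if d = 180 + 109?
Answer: 289/44 ≈ 6.5682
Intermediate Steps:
d = 289
d/(41 + Z) = 289/(41 + 3) = 289/44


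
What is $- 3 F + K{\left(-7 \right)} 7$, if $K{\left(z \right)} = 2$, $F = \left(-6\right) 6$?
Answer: $122$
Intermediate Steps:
$F = -36$
$- 3 F + K{\left(-7 \right)} 7 = \left(-3\right) \left(-36\right) + 2 \cdot 7 = 108 + 14 = 122$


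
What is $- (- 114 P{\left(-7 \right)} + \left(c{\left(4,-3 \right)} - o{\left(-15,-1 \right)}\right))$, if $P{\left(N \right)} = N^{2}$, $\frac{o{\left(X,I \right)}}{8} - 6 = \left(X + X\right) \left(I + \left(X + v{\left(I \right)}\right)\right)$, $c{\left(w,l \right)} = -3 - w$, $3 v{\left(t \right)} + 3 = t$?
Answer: $9801$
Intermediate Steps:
$v{\left(t \right)} = -1 + \frac{t}{3}$
$o{\left(X,I \right)} = 48 + 16 X \left(-1 + X + \frac{4 I}{3}\right)$ ($o{\left(X,I \right)} = 48 + 8 \left(X + X\right) \left(I + \left(X + \left(-1 + \frac{I}{3}\right)\right)\right) = 48 + 8 \cdot 2 X \left(I + \left(-1 + X + \frac{I}{3}\right)\right) = 48 + 8 \cdot 2 X \left(-1 + X + \frac{4 I}{3}\right) = 48 + 16 X \left(-1 + X + \frac{4 I}{3}\right)$)
$- (- 114 P{\left(-7 \right)} + \left(c{\left(4,-3 \right)} - o{\left(-15,-1 \right)}\right)) = - (- 114 \left(-7\right)^{2} - \left(55 + 240 + 3600 + \frac{64}{3} \left(-1\right) \left(-15\right)\right)) = - (\left(-114\right) 49 - \left(615 + 3600\right)) = - (-5586 - 4215) = \left(-1\right) \left(-9801\right) = 9801$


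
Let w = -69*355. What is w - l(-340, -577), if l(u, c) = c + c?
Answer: -23341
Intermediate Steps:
w = -24495
l(u, c) = 2*c
w - l(-340, -577) = -24495 - 2*(-577) = -24495 - 1*(-1154) = -24495 + 1154 = -23341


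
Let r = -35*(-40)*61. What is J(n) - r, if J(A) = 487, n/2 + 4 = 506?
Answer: -84913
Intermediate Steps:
n = 1004 (n = -8 + 2*506 = -8 + 1012 = 1004)
r = 85400 (r = 1400*61 = 85400)
J(n) - r = 487 - 1*85400 = 487 - 85400 = -84913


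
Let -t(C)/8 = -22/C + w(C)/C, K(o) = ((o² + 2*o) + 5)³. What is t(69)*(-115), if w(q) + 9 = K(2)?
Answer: 28880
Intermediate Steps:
K(o) = (5 + o² + 2*o)³
w(q) = 2188 (w(q) = -9 + (5 + 2² + 2*2)³ = -9 + (5 + 4 + 4)³ = -9 + 13³ = -9 + 2197 = 2188)
t(C) = -17328/C (t(C) = -8*(-22/C + 2188/C) = -17328/C)
t(69)*(-115) = -17328/69*(-115) = -17328*1/69*(-115) = -5776/23*(-115) = 28880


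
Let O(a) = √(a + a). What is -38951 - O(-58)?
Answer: -38951 - 2*I*√29 ≈ -38951.0 - 10.77*I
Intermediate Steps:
O(a) = √2*√a (O(a) = √(2*a) = √2*√a)
-38951 - O(-58) = -38951 - √2*√(-58) = -38951 - √2*I*√58 = -38951 - 2*I*√29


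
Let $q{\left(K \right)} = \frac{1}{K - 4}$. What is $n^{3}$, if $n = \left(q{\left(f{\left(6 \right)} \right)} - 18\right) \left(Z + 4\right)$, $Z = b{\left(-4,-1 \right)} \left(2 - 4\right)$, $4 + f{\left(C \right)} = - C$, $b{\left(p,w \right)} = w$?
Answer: $- \frac{437245479}{343} \approx -1.2748 \cdot 10^{6}$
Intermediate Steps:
$f{\left(C \right)} = -4 - C$
$q{\left(K \right)} = \frac{1}{-4 + K}$
$Z = 2$ ($Z = - (2 - 4) = \left(-1\right) \left(-2\right) = 2$)
$n = - \frac{759}{7}$ ($n = \left(\frac{1}{-4 - 10} - 18\right) \left(2 + 4\right) = \left(\frac{1}{-4 - 10} - 18\right) 6 = \left(\frac{1}{-14} - 18\right) 6 = \left(- \frac{1}{14} - 18\right) 6 = \left(- \frac{253}{14}\right) 6 = - \frac{759}{7} \approx -108.43$)
$n^{3} = \left(- \frac{759}{7}\right)^{3} = - \frac{437245479}{343}$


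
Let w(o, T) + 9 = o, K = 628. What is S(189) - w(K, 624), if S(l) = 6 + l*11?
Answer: 1466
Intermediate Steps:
w(o, T) = -9 + o
S(l) = 6 + 11*l
S(189) - w(K, 624) = (6 + 11*189) - (-9 + 628) = (6 + 2079) - 1*619 = 2085 - 619 = 1466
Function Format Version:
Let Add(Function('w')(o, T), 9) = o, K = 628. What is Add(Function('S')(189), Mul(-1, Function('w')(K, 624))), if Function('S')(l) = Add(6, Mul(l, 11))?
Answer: 1466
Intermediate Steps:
Function('w')(o, T) = Add(-9, o)
Function('S')(l) = Add(6, Mul(11, l))
Add(Function('S')(189), Mul(-1, Function('w')(K, 624))) = Add(Add(6, Mul(11, 189)), Mul(-1, Add(-9, 628))) = Add(Add(6, 2079), Mul(-1, 619)) = Add(2085, -619) = 1466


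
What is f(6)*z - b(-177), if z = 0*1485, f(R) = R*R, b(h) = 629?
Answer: -629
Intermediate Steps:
f(R) = R**2
z = 0
f(6)*z - b(-177) = 6**2*0 - 1*629 = 36*0 - 629 = 0 - 629 = -629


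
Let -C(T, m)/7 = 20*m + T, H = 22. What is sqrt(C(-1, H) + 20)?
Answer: I*sqrt(3053) ≈ 55.254*I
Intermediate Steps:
C(T, m) = -140*m - 7*T (C(T, m) = -7*(20*m + T) = -7*(T + 20*m) = -140*m - 7*T)
sqrt(C(-1, H) + 20) = sqrt((-140*22 - 7*(-1)) + 20) = sqrt((-3080 + 7) + 20) = sqrt(-3073 + 20) = sqrt(-3053) = I*sqrt(3053)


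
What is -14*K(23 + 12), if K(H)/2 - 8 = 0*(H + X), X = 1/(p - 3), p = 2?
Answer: -224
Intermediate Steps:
X = -1 (X = 1/(2 - 3) = 1/(-1) = -1)
K(H) = 16 (K(H) = 16 + 2*(0*(H - 1)) = 16 + 2*(0*(-1 + H)) = 16 + 2*0 = 16 + 0 = 16)
-14*K(23 + 12) = -14*16 = -224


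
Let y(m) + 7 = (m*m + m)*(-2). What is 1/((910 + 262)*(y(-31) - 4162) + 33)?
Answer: -1/7065955 ≈ -1.4152e-7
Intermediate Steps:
y(m) = -7 - 2*m - 2*m**2 (y(m) = -7 + (m*m + m)*(-2) = -7 + (m**2 + m)*(-2) = -7 + (m + m**2)*(-2) = -7 + (-2*m - 2*m**2) = -7 - 2*m - 2*m**2)
1/((910 + 262)*(y(-31) - 4162) + 33) = 1/((910 + 262)*((-7 - 2*(-31) - 2*(-31)**2) - 4162) + 33) = 1/(1172*((-7 + 62 - 2*961) - 4162) + 33) = 1/(1172*((-7 + 62 - 1922) - 4162) + 33) = 1/(1172*(-1867 - 4162) + 33) = 1/(1172*(-6029) + 33) = 1/(-7065988 + 33) = 1/(-7065955) = -1/7065955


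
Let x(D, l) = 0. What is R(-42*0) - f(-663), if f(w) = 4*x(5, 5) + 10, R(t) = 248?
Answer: 238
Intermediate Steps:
f(w) = 10 (f(w) = 4*0 + 10 = 0 + 10 = 10)
R(-42*0) - f(-663) = 248 - 1*10 = 248 - 10 = 238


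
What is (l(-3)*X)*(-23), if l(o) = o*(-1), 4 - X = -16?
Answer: -1380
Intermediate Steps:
X = 20 (X = 4 - 1*(-16) = 4 + 16 = 20)
l(o) = -o
(l(-3)*X)*(-23) = (-1*(-3)*20)*(-23) = (3*20)*(-23) = 60*(-23) = -1380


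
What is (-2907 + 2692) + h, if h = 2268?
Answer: 2053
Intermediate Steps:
(-2907 + 2692) + h = (-2907 + 2692) + 2268 = -215 + 2268 = 2053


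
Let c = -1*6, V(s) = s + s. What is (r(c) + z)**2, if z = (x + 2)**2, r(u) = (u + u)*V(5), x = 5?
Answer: 5041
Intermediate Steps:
V(s) = 2*s
c = -6
r(u) = 20*u (r(u) = (u + u)*(2*5) = (2*u)*10 = 20*u)
z = 49 (z = (5 + 2)**2 = 7**2 = 49)
(r(c) + z)**2 = (20*(-6) + 49)**2 = (-120 + 49)**2 = (-71)**2 = 5041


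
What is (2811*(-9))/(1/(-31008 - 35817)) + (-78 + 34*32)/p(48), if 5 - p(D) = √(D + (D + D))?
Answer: 11834238715/7 ≈ 1.6906e+9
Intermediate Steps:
p(D) = 5 - √3*√D (p(D) = 5 - √(D + (D + D)) = 5 - √(D + 2*D) = 5 - √(3*D) = 5 - √3*√D)
(2811*(-9))/(1/(-31008 - 35817)) + (-78 + 34*32)/p(48) = (2811*(-9))/(1/(-31008 - 35817)) + (-78 + 34*32)/(5 - √3*√48) = -25299/(1/(-66825)) + (-78 + 1088)/(5 - √3*4*√3) = -25299/(-1/66825) + 1010/(5 - 12) = -25299*(-66825) + 1010/(-7) = 1690605675 + 1010*(-⅐) = 1690605675 - 1010/7 = 11834238715/7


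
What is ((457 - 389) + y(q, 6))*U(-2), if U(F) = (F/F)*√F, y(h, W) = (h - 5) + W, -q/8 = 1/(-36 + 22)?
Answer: 487*I*√2/7 ≈ 98.389*I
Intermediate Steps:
q = 4/7 (q = -8/(-36 + 22) = -8/(-14) = -8*(-1/14) = 4/7 ≈ 0.57143)
y(h, W) = -5 + W + h (y(h, W) = (-5 + h) + W = -5 + W + h)
U(F) = √F (U(F) = 1*√F = √F)
((457 - 389) + y(q, 6))*U(-2) = ((457 - 389) + (-5 + 6 + 4/7))*√(-2) = (68 + 11/7)*(I*√2) = 487*(I*√2)/7 = 487*I*√2/7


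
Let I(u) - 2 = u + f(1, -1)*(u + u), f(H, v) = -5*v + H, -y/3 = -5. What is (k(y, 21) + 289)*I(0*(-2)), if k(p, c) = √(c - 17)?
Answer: 582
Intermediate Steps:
y = 15 (y = -3*(-5) = 15)
f(H, v) = H - 5*v
k(p, c) = √(-17 + c)
I(u) = 2 + 13*u (I(u) = 2 + (u + (1 - 5*(-1))*(u + u)) = 2 + (u + (1 + 5)*(2*u)) = 2 + (u + 6*(2*u)) = 2 + (u + 12*u) = 2 + 13*u)
(k(y, 21) + 289)*I(0*(-2)) = (√(-17 + 21) + 289)*(2 + 13*(0*(-2))) = (√4 + 289)*(2 + 13*0) = (2 + 289)*(2 + 0) = 291*2 = 582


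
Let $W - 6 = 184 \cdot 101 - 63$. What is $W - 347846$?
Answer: $-329319$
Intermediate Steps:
$W = 18527$ ($W = 6 + \left(184 \cdot 101 - 63\right) = 6 + \left(18584 - 63\right) = 6 + 18521 = 18527$)
$W - 347846 = 18527 - 347846 = -329319$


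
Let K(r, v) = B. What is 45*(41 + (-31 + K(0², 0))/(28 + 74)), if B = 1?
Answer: 31140/17 ≈ 1831.8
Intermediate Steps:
K(r, v) = 1
45*(41 + (-31 + K(0², 0))/(28 + 74)) = 45*(41 + (-31 + 1)/(28 + 74)) = 45*(41 - 30/102) = 45*(41 - 30*1/102) = 45*(41 - 5/17) = 45*(692/17) = 31140/17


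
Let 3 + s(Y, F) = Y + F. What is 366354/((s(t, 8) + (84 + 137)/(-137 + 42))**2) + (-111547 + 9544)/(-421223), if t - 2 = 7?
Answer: 126621268027563/47095833133 ≈ 2688.6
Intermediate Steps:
t = 9 (t = 2 + 7 = 9)
s(Y, F) = -3 + F + Y (s(Y, F) = -3 + (Y + F) = -3 + (F + Y) = -3 + F + Y)
366354/((s(t, 8) + (84 + 137)/(-137 + 42))**2) + (-111547 + 9544)/(-421223) = 366354/(((-3 + 8 + 9) + (84 + 137)/(-137 + 42))**2) + (-111547 + 9544)/(-421223) = 366354/((14 + 221/(-95))**2) - 102003*(-1/421223) = 366354/((14 + 221*(-1/95))**2) + 9273/38293 = 366354/((14 - 221/95)**2) + 9273/38293 = 366354/((1109/95)**2) + 9273/38293 = 366354/(1229881/9025) + 9273/38293 = 366354*(9025/1229881) + 9273/38293 = 3306344850/1229881 + 9273/38293 = 126621268027563/47095833133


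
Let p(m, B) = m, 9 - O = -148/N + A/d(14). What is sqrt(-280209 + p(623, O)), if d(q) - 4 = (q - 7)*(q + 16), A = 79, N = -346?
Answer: I*sqrt(279586) ≈ 528.76*I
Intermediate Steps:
d(q) = 4 + (-7 + q)*(16 + q) (d(q) = 4 + (q - 7)*(q + 16) = 4 + (-7 + q)*(16 + q))
O = 303695/37022 (O = 9 - (-148/(-346) + 79/(-108 + 14**2 + 9*14)) = 9 - (-148*(-1/346) + 79/(-108 + 196 + 126)) = 9 - (74/173 + 79/214) = 9 - 1*29503/37022 = 9 - 29503/37022 = 303695/37022 ≈ 8.2031)
sqrt(-280209 + p(623, O)) = sqrt(-280209 + 623) = sqrt(-279586) = I*sqrt(279586)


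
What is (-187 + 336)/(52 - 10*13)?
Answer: -149/78 ≈ -1.9103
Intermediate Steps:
(-187 + 336)/(52 - 10*13) = 149/(52 - 130) = 149/(-78) = 149*(-1/78) = -149/78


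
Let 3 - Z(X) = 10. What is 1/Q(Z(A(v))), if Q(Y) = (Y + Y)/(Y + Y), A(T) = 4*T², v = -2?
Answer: 1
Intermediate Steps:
Z(X) = -7 (Z(X) = 3 - 1*10 = 3 - 10 = -7)
Q(Y) = 1 (Q(Y) = (2*Y)/((2*Y)) = (2*Y)*(1/(2*Y)) = 1)
1/Q(Z(A(v))) = 1/1 = 1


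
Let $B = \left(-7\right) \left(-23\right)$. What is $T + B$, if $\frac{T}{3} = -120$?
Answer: $-199$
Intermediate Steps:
$T = -360$ ($T = 3 \left(-120\right) = -360$)
$B = 161$
$T + B = -360 + 161 = -199$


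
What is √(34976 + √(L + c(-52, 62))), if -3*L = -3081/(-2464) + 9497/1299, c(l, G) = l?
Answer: √(5598734529636864 + 200046*I*√35122585870526)/400092 ≈ 187.02 + 0.019801*I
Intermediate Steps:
L = -27402827/9602208 (L = -(-3081/(-2464) + 9497/1299)/3 = -(-3081*(-1/2464) + 9497*(1/1299))/3 = -(3081/2464 + 9497/1299)/3 = -⅓*27402827/3200736 = -27402827/9602208 ≈ -2.8538)
√(34976 + √(L + c(-52, 62))) = √(34976 + √(-27402827/9602208 - 52)) = √(34976 + √(-526717643/9602208)) = √(34976 + I*√35122585870526/800184)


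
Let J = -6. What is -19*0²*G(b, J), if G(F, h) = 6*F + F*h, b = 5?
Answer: 0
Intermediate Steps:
-19*0²*G(b, J) = -19*0²*5*(6 - 6) = -19*0*5*0 = -0*0 = -1*0 = 0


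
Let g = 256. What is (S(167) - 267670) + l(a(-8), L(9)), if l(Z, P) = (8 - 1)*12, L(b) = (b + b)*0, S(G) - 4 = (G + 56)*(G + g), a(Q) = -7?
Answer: -173253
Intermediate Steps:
S(G) = 4 + (56 + G)*(256 + G) (S(G) = 4 + (G + 56)*(G + 256) = 4 + (56 + G)*(256 + G))
L(b) = 0 (L(b) = (2*b)*0 = 0)
l(Z, P) = 84 (l(Z, P) = 7*12 = 84)
(S(167) - 267670) + l(a(-8), L(9)) = ((14340 + 167**2 + 312*167) - 267670) + 84 = ((14340 + 27889 + 52104) - 267670) + 84 = (94333 - 267670) + 84 = -173337 + 84 = -173253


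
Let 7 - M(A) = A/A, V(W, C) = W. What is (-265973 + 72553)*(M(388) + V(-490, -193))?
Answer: 93615280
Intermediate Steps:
M(A) = 6 (M(A) = 7 - A/A = 7 - 1*1 = 7 - 1 = 6)
(-265973 + 72553)*(M(388) + V(-490, -193)) = (-265973 + 72553)*(6 - 490) = -193420*(-484) = 93615280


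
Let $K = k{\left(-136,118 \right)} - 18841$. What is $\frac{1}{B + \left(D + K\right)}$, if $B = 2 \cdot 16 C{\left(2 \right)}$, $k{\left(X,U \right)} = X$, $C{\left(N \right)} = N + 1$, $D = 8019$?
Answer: $- \frac{1}{10862} \approx -9.2064 \cdot 10^{-5}$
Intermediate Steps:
$C{\left(N \right)} = 1 + N$
$K = -18977$ ($K = -136 - 18841 = -18977$)
$B = 96$ ($B = 2 \cdot 16 \left(1 + 2\right) = 32 \cdot 3 = 96$)
$\frac{1}{B + \left(D + K\right)} = \frac{1}{96 + \left(8019 - 18977\right)} = \frac{1}{96 - 10958} = \frac{1}{-10862} = - \frac{1}{10862}$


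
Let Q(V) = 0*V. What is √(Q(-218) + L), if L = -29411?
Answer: I*√29411 ≈ 171.5*I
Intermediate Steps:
Q(V) = 0
√(Q(-218) + L) = √(0 - 29411) = √(-29411) = I*√29411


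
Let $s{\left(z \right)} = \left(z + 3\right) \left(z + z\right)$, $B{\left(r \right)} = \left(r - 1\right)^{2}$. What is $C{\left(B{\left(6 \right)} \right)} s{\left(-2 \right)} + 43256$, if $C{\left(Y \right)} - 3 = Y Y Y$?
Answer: $-19256$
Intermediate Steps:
$B{\left(r \right)} = \left(-1 + r\right)^{2}$
$C{\left(Y \right)} = 3 + Y^{3}$ ($C{\left(Y \right)} = 3 + Y Y Y = 3 + Y Y^{2} = 3 + Y^{3}$)
$s{\left(z \right)} = 2 z \left(3 + z\right)$ ($s{\left(z \right)} = \left(3 + z\right) 2 z = 2 z \left(3 + z\right)$)
$C{\left(B{\left(6 \right)} \right)} s{\left(-2 \right)} + 43256 = \left(3 + \left(\left(-1 + 6\right)^{2}\right)^{3}\right) 2 \left(-2\right) \left(3 - 2\right) + 43256 = \left(3 + \left(5^{2}\right)^{3}\right) 2 \left(-2\right) 1 + 43256 = \left(3 + 25^{3}\right) \left(-4\right) + 43256 = \left(3 + 15625\right) \left(-4\right) + 43256 = 15628 \left(-4\right) + 43256 = -62512 + 43256 = -19256$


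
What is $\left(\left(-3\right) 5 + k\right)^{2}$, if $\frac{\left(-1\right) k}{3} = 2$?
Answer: $441$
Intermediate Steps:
$k = -6$ ($k = \left(-3\right) 2 = -6$)
$\left(\left(-3\right) 5 + k\right)^{2} = \left(\left(-3\right) 5 - 6\right)^{2} = \left(-15 - 6\right)^{2} = \left(-21\right)^{2} = 441$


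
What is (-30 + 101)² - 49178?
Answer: -44137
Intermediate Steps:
(-30 + 101)² - 49178 = 71² - 49178 = 5041 - 49178 = -44137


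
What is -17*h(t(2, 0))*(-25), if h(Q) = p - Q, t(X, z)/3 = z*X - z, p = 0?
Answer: 0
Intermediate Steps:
t(X, z) = -3*z + 3*X*z (t(X, z) = 3*(z*X - z) = 3*(X*z - z) = 3*(-z + X*z) = -3*z + 3*X*z)
h(Q) = -Q (h(Q) = 0 - Q = -Q)
-17*h(t(2, 0))*(-25) = -(-17)*3*0*(-1 + 2)*(-25) = -(-17)*3*0*1*(-25) = -(-17)*0*(-25) = -17*0*(-25) = 0*(-25) = 0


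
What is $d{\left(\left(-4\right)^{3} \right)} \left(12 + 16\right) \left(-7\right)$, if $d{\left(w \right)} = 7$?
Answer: $-1372$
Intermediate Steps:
$d{\left(\left(-4\right)^{3} \right)} \left(12 + 16\right) \left(-7\right) = 7 \left(12 + 16\right) \left(-7\right) = 7 \cdot 28 \left(-7\right) = 7 \left(-196\right) = -1372$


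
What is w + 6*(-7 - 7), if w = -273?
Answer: -357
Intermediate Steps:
w + 6*(-7 - 7) = -273 + 6*(-7 - 7) = -273 + 6*(-14) = -273 - 84 = -357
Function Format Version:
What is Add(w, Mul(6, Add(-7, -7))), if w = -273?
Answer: -357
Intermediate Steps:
Add(w, Mul(6, Add(-7, -7))) = Add(-273, Mul(6, Add(-7, -7))) = Add(-273, Mul(6, -14)) = Add(-273, -84) = -357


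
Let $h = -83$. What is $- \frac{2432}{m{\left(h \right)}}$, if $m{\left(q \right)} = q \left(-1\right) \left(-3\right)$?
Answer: $\frac{2432}{249} \approx 9.7671$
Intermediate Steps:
$m{\left(q \right)} = 3 q$ ($m{\left(q \right)} = - q \left(-3\right) = 3 q$)
$- \frac{2432}{m{\left(h \right)}} = - \frac{2432}{3 \left(-83\right)} = - \frac{2432}{-249} = \left(-2432\right) \left(- \frac{1}{249}\right) = \frac{2432}{249}$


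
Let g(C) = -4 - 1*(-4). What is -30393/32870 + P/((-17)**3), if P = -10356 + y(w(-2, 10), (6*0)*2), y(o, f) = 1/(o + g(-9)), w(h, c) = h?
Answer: 95548673/80745155 ≈ 1.1833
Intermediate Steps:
g(C) = 0 (g(C) = -4 + 4 = 0)
y(o, f) = 1/o (y(o, f) = 1/(o + 0) = 1/o)
P = -20713/2 (P = -10356 + 1/(-2) = -10356 - 1/2 = -20713/2 ≈ -10357.)
-30393/32870 + P/((-17)**3) = -30393/32870 - 20713/(2*((-17)**3)) = -30393*1/32870 - 20713/2/(-4913) = -30393/32870 - 20713/2*(-1/4913) = -30393/32870 + 20713/9826 = 95548673/80745155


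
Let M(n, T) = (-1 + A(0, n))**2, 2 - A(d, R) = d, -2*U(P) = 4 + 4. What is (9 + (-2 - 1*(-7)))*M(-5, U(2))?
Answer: 14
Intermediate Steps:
U(P) = -4 (U(P) = -(4 + 4)/2 = -1/2*8 = -4)
A(d, R) = 2 - d
M(n, T) = 1 (M(n, T) = (-1 + (2 - 1*0))**2 = (-1 + (2 + 0))**2 = (-1 + 2)**2 = 1**2 = 1)
(9 + (-2 - 1*(-7)))*M(-5, U(2)) = (9 + (-2 - 1*(-7)))*1 = (9 + (-2 + 7))*1 = (9 + 5)*1 = 14*1 = 14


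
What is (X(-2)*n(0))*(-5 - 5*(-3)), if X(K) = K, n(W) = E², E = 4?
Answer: -320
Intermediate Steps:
n(W) = 16 (n(W) = 4² = 16)
(X(-2)*n(0))*(-5 - 5*(-3)) = (-2*16)*(-5 - 5*(-3)) = -32*(-5 + 15) = -32*10 = -320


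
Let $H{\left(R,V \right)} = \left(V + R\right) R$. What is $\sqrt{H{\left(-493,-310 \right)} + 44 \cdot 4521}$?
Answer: $\sqrt{594803} \approx 771.23$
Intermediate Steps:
$H{\left(R,V \right)} = R \left(R + V\right)$ ($H{\left(R,V \right)} = \left(R + V\right) R = R \left(R + V\right)$)
$\sqrt{H{\left(-493,-310 \right)} + 44 \cdot 4521} = \sqrt{- 493 \left(-493 - 310\right) + 44 \cdot 4521} = \sqrt{\left(-493\right) \left(-803\right) + 198924} = \sqrt{395879 + 198924} = \sqrt{594803}$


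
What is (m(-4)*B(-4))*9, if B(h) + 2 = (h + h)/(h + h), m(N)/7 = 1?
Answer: -63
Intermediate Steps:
m(N) = 7 (m(N) = 7*1 = 7)
B(h) = -1 (B(h) = -2 + (h + h)/(h + h) = -2 + (2*h)/((2*h)) = -2 + (2*h)*(1/(2*h)) = -2 + 1 = -1)
(m(-4)*B(-4))*9 = (7*(-1))*9 = -7*9 = -63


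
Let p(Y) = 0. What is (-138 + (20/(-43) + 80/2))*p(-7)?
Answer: 0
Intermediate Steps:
(-138 + (20/(-43) + 80/2))*p(-7) = (-138 + (20/(-43) + 80/2))*0 = (-138 + (20*(-1/43) + 80*(½)))*0 = (-138 + (-20/43 + 40))*0 = (-138 + 1700/43)*0 = -4234/43*0 = 0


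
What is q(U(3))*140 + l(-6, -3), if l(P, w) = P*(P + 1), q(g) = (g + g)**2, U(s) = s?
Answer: 5070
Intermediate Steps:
q(g) = 4*g**2 (q(g) = (2*g)**2 = 4*g**2)
l(P, w) = P*(1 + P)
q(U(3))*140 + l(-6, -3) = (4*3**2)*140 - 6*(1 - 6) = (4*9)*140 - 6*(-5) = 36*140 + 30 = 5040 + 30 = 5070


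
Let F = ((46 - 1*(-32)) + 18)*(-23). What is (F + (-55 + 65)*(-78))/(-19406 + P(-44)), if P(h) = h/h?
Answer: 2988/19405 ≈ 0.15398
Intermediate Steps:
F = -2208 (F = ((46 + 32) + 18)*(-23) = (78 + 18)*(-23) = 96*(-23) = -2208)
P(h) = 1
(F + (-55 + 65)*(-78))/(-19406 + P(-44)) = (-2208 + (-55 + 65)*(-78))/(-19406 + 1) = (-2208 + 10*(-78))/(-19405) = (-2208 - 780)*(-1/19405) = -2988*(-1/19405) = 2988/19405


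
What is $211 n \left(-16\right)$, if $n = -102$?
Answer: $344352$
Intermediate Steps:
$211 n \left(-16\right) = 211 \left(-102\right) \left(-16\right) = \left(-21522\right) \left(-16\right) = 344352$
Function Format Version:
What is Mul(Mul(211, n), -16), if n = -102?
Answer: 344352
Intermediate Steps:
Mul(Mul(211, n), -16) = Mul(Mul(211, -102), -16) = Mul(-21522, -16) = 344352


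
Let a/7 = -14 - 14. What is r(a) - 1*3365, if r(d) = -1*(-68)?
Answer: -3297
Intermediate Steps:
a = -196 (a = 7*(-14 - 14) = 7*(-28) = -196)
r(d) = 68
r(a) - 1*3365 = 68 - 1*3365 = 68 - 3365 = -3297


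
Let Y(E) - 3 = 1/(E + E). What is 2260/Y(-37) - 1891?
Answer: -250671/221 ≈ -1134.3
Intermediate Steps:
Y(E) = 3 + 1/(2*E) (Y(E) = 3 + 1/(E + E) = 3 + 1/(2*E))
2260/Y(-37) - 1891 = 2260/(3 + (1/2)/(-37)) - 1891 = 2260/(3 + (1/2)*(-1/37)) - 1891 = 2260/(3 - 1/74) - 1891 = 2260/(221/74) - 1891 = 2260*(74/221) - 1891 = 167240/221 - 1891 = -250671/221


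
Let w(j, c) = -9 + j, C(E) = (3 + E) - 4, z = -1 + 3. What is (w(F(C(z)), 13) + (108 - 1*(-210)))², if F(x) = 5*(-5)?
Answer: 80656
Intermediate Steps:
z = 2
C(E) = -1 + E
F(x) = -25
(w(F(C(z)), 13) + (108 - 1*(-210)))² = ((-9 - 25) + (108 - 1*(-210)))² = (-34 + (108 + 210))² = (-34 + 318)² = 284² = 80656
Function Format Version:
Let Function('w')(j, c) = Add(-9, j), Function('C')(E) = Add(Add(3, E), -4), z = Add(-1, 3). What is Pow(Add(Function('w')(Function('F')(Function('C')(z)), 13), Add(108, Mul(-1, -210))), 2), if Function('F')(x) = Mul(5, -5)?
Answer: 80656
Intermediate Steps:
z = 2
Function('C')(E) = Add(-1, E)
Function('F')(x) = -25
Pow(Add(Function('w')(Function('F')(Function('C')(z)), 13), Add(108, Mul(-1, -210))), 2) = Pow(Add(Add(-9, -25), Add(108, Mul(-1, -210))), 2) = Pow(Add(-34, Add(108, 210)), 2) = Pow(Add(-34, 318), 2) = Pow(284, 2) = 80656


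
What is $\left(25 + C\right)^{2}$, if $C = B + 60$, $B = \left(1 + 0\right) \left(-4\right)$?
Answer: $6561$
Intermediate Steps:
$B = -4$ ($B = 1 \left(-4\right) = -4$)
$C = 56$ ($C = -4 + 60 = 56$)
$\left(25 + C\right)^{2} = \left(25 + 56\right)^{2} = 81^{2} = 6561$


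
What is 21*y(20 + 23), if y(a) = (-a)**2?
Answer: 38829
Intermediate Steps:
y(a) = a**2
21*y(20 + 23) = 21*(20 + 23)**2 = 21*43**2 = 21*1849 = 38829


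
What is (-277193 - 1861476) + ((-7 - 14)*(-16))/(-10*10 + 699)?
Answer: -1281062395/599 ≈ -2.1387e+6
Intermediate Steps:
(-277193 - 1861476) + ((-7 - 14)*(-16))/(-10*10 + 699) = -2138669 + (-21*(-16))/(-100 + 699) = -2138669 + 336/599 = -1281062395/599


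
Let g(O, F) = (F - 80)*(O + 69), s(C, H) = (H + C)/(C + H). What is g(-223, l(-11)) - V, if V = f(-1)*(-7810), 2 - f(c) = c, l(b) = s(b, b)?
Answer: 35596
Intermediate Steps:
s(C, H) = 1 (s(C, H) = (C + H)/(C + H) = 1)
l(b) = 1
g(O, F) = (-80 + F)*(69 + O)
f(c) = 2 - c
V = -23430 (V = (2 - 1*(-1))*(-7810) = (2 + 1)*(-7810) = 3*(-7810) = -23430)
g(-223, l(-11)) - V = (-5520 - 80*(-223) + 69*1 + 1*(-223)) - 1*(-23430) = (-5520 + 17840 + 69 - 223) + 23430 = 12166 + 23430 = 35596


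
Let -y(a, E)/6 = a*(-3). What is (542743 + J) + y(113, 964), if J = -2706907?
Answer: -2162130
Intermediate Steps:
y(a, E) = 18*a (y(a, E) = -6*a*(-3) = -(-18)*a = 18*a)
(542743 + J) + y(113, 964) = (542743 - 2706907) + 18*113 = -2164164 + 2034 = -2162130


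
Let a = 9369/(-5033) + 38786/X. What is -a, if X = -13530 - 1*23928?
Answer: 273076970/94263057 ≈ 2.8970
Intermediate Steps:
X = -37458 (X = -13530 - 23928 = -37458)
a = -273076970/94263057 (a = 9369/(-5033) + 38786/(-37458) = 9369*(-1/5033) + 38786*(-1/37458) = -9369/5033 - 19393/18729 = -273076970/94263057 ≈ -2.8970)
-a = -1*(-273076970/94263057) = 273076970/94263057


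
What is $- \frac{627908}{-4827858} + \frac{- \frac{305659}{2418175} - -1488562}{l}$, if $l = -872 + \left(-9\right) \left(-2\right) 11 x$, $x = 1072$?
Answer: $\frac{8849668159356963739}{1233912406530001800} \approx 7.172$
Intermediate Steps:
$l = 211384$ ($l = -872 + \left(-9\right) \left(-2\right) 11 \cdot 1072 = -872 + 18 \cdot 11 \cdot 1072 = -872 + 198 \cdot 1072 = -872 + 212256 = 211384$)
$- \frac{627908}{-4827858} + \frac{- \frac{305659}{2418175} - -1488562}{l} = - \frac{627908}{-4827858} + \frac{- \frac{305659}{2418175} - -1488562}{211384} = \left(-627908\right) \left(- \frac{1}{4827858}\right) + \left(\left(-305659\right) \frac{1}{2418175} + 1488562\right) \frac{1}{211384} = \frac{313954}{2413929} + \left(- \frac{305659}{2418175} + 1488562\right) \frac{1}{211384} = \frac{313954}{2413929} + \frac{3599603108691}{2418175} \cdot \frac{1}{211384} = \frac{313954}{2413929} + \frac{3599603108691}{511163504200} = \frac{8849668159356963739}{1233912406530001800}$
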